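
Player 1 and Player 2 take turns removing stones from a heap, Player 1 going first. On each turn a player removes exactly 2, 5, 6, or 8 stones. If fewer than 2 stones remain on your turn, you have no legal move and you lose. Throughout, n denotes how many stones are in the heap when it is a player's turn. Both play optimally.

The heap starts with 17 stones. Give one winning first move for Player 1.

Positions with no move are L. A position that does have a move is losing for the player to move precisely when every available move leads to a winning position for the opponent. Fill in the labels:
n=0: no move → L
n=1: no move → L
n=2: W (go to 0, an L position)
n=3: W (go to 1, an L position)
n=4: L (sole option 2(W) is W)
n=5: W (go to 0, an L position)
n=6: W (go to 4, an L position)
n=7: W (go to 1, an L position)
n=8: W (go to 0, an L position)
n=9: W (go to 4, an L position)
n=10: W (go to 4, an L position)
n=11: L (options 9(W), 6(W), 5(W), 3(W) are all W)
n=12: W (go to 4, an L position)
n=13: W (go to 11, an L position)
n=14: L (options 12(W), 9(W), 8(W), 6(W) are all W)
n=15: L (options 13(W), 10(W), 9(W), 7(W) are all W)
n=16: W (go to 14, an L position)
n=17: W (go to 15, an L position)
From 17, the L positions reachable in one move are: 15, 11. Any move reaching one of these is winning.

Remove 2, leaving 15.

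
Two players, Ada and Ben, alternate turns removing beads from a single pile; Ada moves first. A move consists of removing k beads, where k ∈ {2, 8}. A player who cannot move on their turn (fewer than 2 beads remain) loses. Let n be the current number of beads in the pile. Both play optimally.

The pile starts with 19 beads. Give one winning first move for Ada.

Use the standard recursion: the mover loses at a terminal position; elsewhere, the mover wins exactly when some move hands the opponent an L position.
n=0: no move → L
n=1: no move → L
n=2: can move to 0, which is L ⇒ W
n=3: can move to 1, which is L ⇒ W
n=4: the only move is to 2(W), a W ⇒ L
n=5: the only move is to 3(W), a W ⇒ L
n=6: can move to 4, which is L ⇒ W
n=7: can move to 5, which is L ⇒ W
n=8: can move to 0, which is L ⇒ W
n=9: can move to 1, which is L ⇒ W
n=10: moves to 8(W), 2(W); every one is W ⇒ L
n=11: moves to 9(W), 3(W); every one is W ⇒ L
n=12: can move to 10, which is L ⇒ W
n=13: can move to 11, which is L ⇒ W
n=14: moves to 12(W), 6(W); every one is W ⇒ L
n=15: moves to 13(W), 7(W); every one is W ⇒ L
n=16: can move to 14, which is L ⇒ W
n=17: can move to 15, which is L ⇒ W
n=18: can move to 10, which is L ⇒ W
n=19: can move to 11, which is L ⇒ W
From 19, the L positions reachable in one move are: 11.

Remove 8, leaving 11.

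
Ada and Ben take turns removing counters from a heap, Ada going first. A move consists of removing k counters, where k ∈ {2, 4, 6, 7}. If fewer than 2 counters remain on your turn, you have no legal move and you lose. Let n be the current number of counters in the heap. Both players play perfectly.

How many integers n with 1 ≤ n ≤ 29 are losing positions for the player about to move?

Positions with no move are L. A position that does have a move is losing for the player to move precisely when every available move leads to a winning position for the opponent. Fill in the labels:
n=0: no move → L
n=1: no move → L
n=2: can move to 0, which is L ⇒ W
n=3: can move to 1, which is L ⇒ W
n=4: can move to 0, which is L ⇒ W
n=5: can move to 1, which is L ⇒ W
n=6: can move to 0, which is L ⇒ W
n=7: can move to 1, which is L ⇒ W
n=8: can move to 1, which is L ⇒ W
n=9: moves to 7(W), 5(W), 3(W), 2(W); every one is W ⇒ L
n=10: moves to 8(W), 6(W), 4(W), 3(W); every one is W ⇒ L
n=11: can move to 9, which is L ⇒ W
n=12: can move to 10, which is L ⇒ W
n=13: can move to 9, which is L ⇒ W
n=14: can move to 10, which is L ⇒ W
n=15: can move to 9, which is L ⇒ W
n=16: can move to 10, which is L ⇒ W
n=17: can move to 10, which is L ⇒ W
n=18: moves to 16(W), 14(W), 12(W), 11(W); every one is W ⇒ L
n=19: moves to 17(W), 15(W), 13(W), 12(W); every one is W ⇒ L
n=20: can move to 18, which is L ⇒ W
n=21: can move to 19, which is L ⇒ W
n=22: can move to 18, which is L ⇒ W
n=23: can move to 19, which is L ⇒ W
n=24: can move to 18, which is L ⇒ W
n=25: can move to 19, which is L ⇒ W
n=26: can move to 19, which is L ⇒ W
n=27: moves to 25(W), 23(W), 21(W), 20(W); every one is W ⇒ L
n=28: moves to 26(W), 24(W), 22(W), 21(W); every one is W ⇒ L
n=29: can move to 27, which is L ⇒ W
L entries with 1 ≤ n ≤ 29 (n=0 is outside the asked range and is not counted): n = 1, 9, 10, 18, 19, 27, 28; that makes 7.

7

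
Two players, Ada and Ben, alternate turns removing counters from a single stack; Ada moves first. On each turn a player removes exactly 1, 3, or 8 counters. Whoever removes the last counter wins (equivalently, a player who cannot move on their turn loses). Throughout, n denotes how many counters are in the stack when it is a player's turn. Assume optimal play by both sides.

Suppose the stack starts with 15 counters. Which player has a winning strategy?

Positions with no move are L. A position that does have a move is losing for the player to move precisely when every available move leads to a winning position for the opponent. Fill in the labels:
n=0: no move → L
n=1: reaches L-position 0 → W
n=2: only reaches 1(W), which is W → L
n=3: reaches L-position 2 → W
n=4: only reaches 3(W), 1(W), all W → L
n=5: reaches L-position 4 → W
n=6: only reaches 5(W), 3(W), all W → L
n=7: reaches L-position 6 → W
n=8: reaches L-position 0 → W
n=9: reaches L-position 6 → W
n=10: reaches L-position 2 → W
n=11: only reaches 10(W), 8(W), 3(W), all W → L
n=12: reaches L-position 11 → W
n=13: only reaches 12(W), 10(W), 5(W), all W → L
n=14: reaches L-position 13 → W
n=15: only reaches 14(W), 12(W), 7(W), all W → L
The starting position 15 is L: whatever Ada does, the opponent receives a W position.

Ben wins.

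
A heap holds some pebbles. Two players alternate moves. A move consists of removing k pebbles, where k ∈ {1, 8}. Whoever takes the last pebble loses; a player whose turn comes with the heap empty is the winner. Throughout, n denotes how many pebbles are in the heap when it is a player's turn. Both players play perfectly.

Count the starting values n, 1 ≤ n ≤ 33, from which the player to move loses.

Use the standard recursion: the mover wins at a terminal position; elsewhere, the mover wins exactly when some move hands the opponent an L position.
n=0: no move; the opponent has just taken the last pebble and therefore loses → W
n=1: only reaches 0(W), which is W → L
n=2: reaches L-position 1 → W
n=3: only reaches 2(W), which is W → L
n=4: reaches L-position 3 → W
n=5: only reaches 4(W), which is W → L
n=6: reaches L-position 5 → W
n=7: only reaches 6(W), which is W → L
n=8: reaches L-position 7 → W
n=9: reaches L-position 1 → W
n=10: only reaches 9(W), 2(W), all W → L
n=11: reaches L-position 10 → W
n=12: only reaches 11(W), 4(W), all W → L
n=13: reaches L-position 12 → W
n=14: only reaches 13(W), 6(W), all W → L
n=15: reaches L-position 14 → W
n=16: only reaches 15(W), 8(W), all W → L
n=17: reaches L-position 16 → W
n=18: reaches L-position 10 → W
n=19: only reaches 18(W), 11(W), all W → L
n=20: reaches L-position 19 → W
n=21: only reaches 20(W), 13(W), all W → L
n=22: reaches L-position 21 → W
n=23: only reaches 22(W), 15(W), all W → L
n=24: reaches L-position 23 → W
n=25: only reaches 24(W), 17(W), all W → L
n=26: reaches L-position 25 → W
n=27: reaches L-position 19 → W
n=28: only reaches 27(W), 20(W), all W → L
n=29: reaches L-position 28 → W
n=30: only reaches 29(W), 22(W), all W → L
n=31: reaches L-position 30 → W
n=32: only reaches 31(W), 24(W), all W → L
n=33: reaches L-position 32 → W
L entries with 1 ≤ n ≤ 33 (the range starts at n=1): n = 1, 3, 5, 7, 10, 12, 14, 16, 19, 21, 23, 25, 28, 30, 32; that makes 15.

15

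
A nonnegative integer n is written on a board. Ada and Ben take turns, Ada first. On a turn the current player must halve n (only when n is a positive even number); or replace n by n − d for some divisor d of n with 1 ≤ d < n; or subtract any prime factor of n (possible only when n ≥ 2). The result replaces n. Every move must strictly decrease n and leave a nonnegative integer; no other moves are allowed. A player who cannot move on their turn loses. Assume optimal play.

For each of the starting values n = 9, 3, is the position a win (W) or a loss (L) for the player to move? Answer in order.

9: L, 3: W

Compute win/loss labels from the base case upward. A position with no move is L. Any other position is W if it can reach an L in one move, else L.
n=0: no move → L
n=1: no move → L
n=2: can move to 0, which is L ⇒ W
n=3: can move to 0, which is L ⇒ W
n=4: moves to 2(W), 3(W); every one is W ⇒ L
n=5: can move to 0, which is L ⇒ W
n=6: can move to 4, which is L ⇒ W
n=7: can move to 0, which is L ⇒ W
n=8: can move to 4, which is L ⇒ W
n=9: moves to 6(W), 8(W); every one is W ⇒ L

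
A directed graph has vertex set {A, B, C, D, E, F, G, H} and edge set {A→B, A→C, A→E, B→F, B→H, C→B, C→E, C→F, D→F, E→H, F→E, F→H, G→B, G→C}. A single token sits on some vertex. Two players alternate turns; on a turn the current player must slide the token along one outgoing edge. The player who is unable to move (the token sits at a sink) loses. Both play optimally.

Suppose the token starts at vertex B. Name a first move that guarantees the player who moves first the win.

Use the standard recursion: the mover loses at a terminal position; elsewhere, the mover wins exactly when some move hands the opponent an L position.
Every edge goes from a vertex to one that appears earlier in the order H, E, F, B, C, G, D, A, so processing vertices in that order labels each vertex after all of its successors.
H: no outgoing edge → L
E: can move to H, which is L ⇒ W
F: can move to H, which is L ⇒ W
B: can move to H, which is L ⇒ W
C: moves to B(W), F(W), E(W); every one is W ⇒ L
G: can move to C, which is L ⇒ W
D: the only move is to F(W), a W ⇒ L
A: can move to C, which is L ⇒ W
From B, the L positions reachable in one move are: H.

Move to H.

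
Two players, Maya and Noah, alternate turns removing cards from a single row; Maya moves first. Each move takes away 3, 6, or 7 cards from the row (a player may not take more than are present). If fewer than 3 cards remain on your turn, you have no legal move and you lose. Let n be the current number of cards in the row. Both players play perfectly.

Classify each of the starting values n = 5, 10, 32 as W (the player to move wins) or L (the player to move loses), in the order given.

5: W, 10: L, 32: L

Compute win/loss labels from the base case upward. A position with no move is L. Any other position is W if it can reach an L in one move, else L.
n=0: no move → L
n=1: no move → L
n=2: no move → L
n=3: W (go to 0, an L position)
n=4: W (go to 1, an L position)
n=5: W (go to 2, an L position)
n=6: W (go to 0, an L position)
n=7: W (go to 1, an L position)
n=8: W (go to 2, an L position)
n=9: W (go to 2, an L position)
n=10: L (options 7(W), 4(W), 3(W) are all W)
n=11: L (options 8(W), 5(W), 4(W) are all W)
n=12: L (options 9(W), 6(W), 5(W) are all W)
n=13: W (go to 10, an L position)
n=14: W (go to 11, an L position)
n=15: W (go to 12, an L position)
n=16: W (go to 10, an L position)
n=17: W (go to 11, an L position)
n=18: W (go to 12, an L position)
n=19: W (go to 12, an L position)
n=20: L (options 17(W), 14(W), 13(W) are all W)
n=21: L (options 18(W), 15(W), 14(W) are all W)
n=22: L (options 19(W), 16(W), 15(W) are all W)
n=23: W (go to 20, an L position)
n=24: W (go to 21, an L position)
n=25: W (go to 22, an L position)
n=26: W (go to 20, an L position)
n=27: W (go to 21, an L position)
n=28: W (go to 22, an L position)
n=29: W (go to 22, an L position)
n=30: L (options 27(W), 24(W), 23(W) are all W)
n=31: L (options 28(W), 25(W), 24(W) are all W)
n=32: L (options 29(W), 26(W), 25(W) are all W)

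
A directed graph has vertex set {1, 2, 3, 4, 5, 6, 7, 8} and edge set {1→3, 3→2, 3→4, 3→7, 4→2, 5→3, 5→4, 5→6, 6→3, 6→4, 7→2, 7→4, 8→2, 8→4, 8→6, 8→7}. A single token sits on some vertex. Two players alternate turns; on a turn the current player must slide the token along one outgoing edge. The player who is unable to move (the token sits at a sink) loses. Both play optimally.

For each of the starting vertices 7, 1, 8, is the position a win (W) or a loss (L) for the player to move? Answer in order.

7: W, 1: L, 8: W

Positions with no move are L. A position that does have a move is losing for the player to move precisely when every available move leads to a winning position for the opponent. Fill in the labels:
Every edge goes from a vertex to one that appears earlier in the order 2, 4, 7, 3, 6, 8, 1, 5, so processing vertices in that order labels each vertex after all of its successors.
2: no outgoing edge → L
4: reaches L-position 2 → W
7: reaches L-position 2 → W
3: reaches L-position 2 → W
6: only reaches 3(W), 4(W), all W → L
8: reaches L-position 6 → W
1: only reaches 3(W), which is W → L
5: reaches L-position 6 → W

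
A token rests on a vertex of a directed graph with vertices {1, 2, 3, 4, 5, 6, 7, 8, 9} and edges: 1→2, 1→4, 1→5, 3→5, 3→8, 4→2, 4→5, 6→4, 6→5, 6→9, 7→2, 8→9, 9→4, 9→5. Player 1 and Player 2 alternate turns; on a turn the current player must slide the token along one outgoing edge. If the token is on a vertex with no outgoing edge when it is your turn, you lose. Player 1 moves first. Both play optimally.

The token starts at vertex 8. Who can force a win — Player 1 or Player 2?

Player 2 wins.

Positions with no move are L. A position that does have a move is losing for the player to move precisely when every available move leads to a winning position for the opponent. Fill in the labels:
Every edge goes from a vertex to one that appears earlier in the order 2, 5, 4, 9, 8, 6, 1, 7, 3, so processing vertices in that order labels each vertex after all of its successors.
2: no outgoing edge → L
5: no outgoing edge → L
4: →5(L), so W
9: →5(L), so W
8: →9(W) only, which is W, so L
6: →5(L), so W
1: →5(L), so W
7: →2(L), so W
3: →8(L), so W
The starting position 8 is L: whatever Player 1 does, the opponent receives a W position.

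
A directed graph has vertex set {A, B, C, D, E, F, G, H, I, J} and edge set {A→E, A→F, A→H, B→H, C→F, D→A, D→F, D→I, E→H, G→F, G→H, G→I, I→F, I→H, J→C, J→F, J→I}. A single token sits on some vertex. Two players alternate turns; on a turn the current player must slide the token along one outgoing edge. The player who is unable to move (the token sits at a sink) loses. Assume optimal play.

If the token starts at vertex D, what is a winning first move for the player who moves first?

Move to F.

Compute win/loss labels from the base case upward. A position with no move is L. Any other position is W if it can reach an L in one move, else L.
Every edge goes from a vertex to one that appears earlier in the order F, H, C, I, G, J, E, A, D, B, so processing vertices in that order labels each vertex after all of its successors.
F: no outgoing edge → L
H: no outgoing edge → L
C: can move to F, which is L ⇒ W
I: can move to H, which is L ⇒ W
G: can move to H, which is L ⇒ W
J: can move to F, which is L ⇒ W
E: can move to H, which is L ⇒ W
A: can move to H, which is L ⇒ W
D: can move to F, which is L ⇒ W
B: can move to H, which is L ⇒ W
From D, the L positions reachable in one move are: F.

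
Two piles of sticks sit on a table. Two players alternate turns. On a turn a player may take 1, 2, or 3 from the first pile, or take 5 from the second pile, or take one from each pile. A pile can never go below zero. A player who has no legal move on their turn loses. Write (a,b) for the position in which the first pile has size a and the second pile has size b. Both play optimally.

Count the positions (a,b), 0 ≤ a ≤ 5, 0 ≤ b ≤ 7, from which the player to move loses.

Compute win/loss labels from the base case upward. A position with no move is L. Any other position is W if it can reach an L in one move, else L.
Every move lowers a or b (never raises either), so fill the grid row by row in increasing a, and left to right within a row: each cell's successors are then already labelled.
      b=0  b=1  b=2  b=3  b=4  b=5  b=6  b=7
a=0:    L    L    L    L    L    W    W    W
a=1:    W    W    W    W    W    W    L    L
a=2:    W    W    W    W    W    L    W    W
a=3:    W    W    W    W    W    W    W    W
a=4:    L    L    L    L    L    W    W    W
a=5:    W    W    W    W    W    W    L    L
Cells with no legal move (terminal, hence L): (0,0), (0,1), (0,2), (0,3), (0,4).
The remaining L cells, each justified by listing all of its moves:
(1,6): only reaches (0,6)(W), (1,1)(W), (0,5)(W), all W → L
(1,7): only reaches (0,7)(W), (1,2)(W), (0,6)(W), all W → L
(2,5): only reaches (1,5)(W), (0,5)(W), (2,0)(W), (1,4)(W), all W → L
(4,0): only reaches (3,0)(W), (2,0)(W), (1,0)(W), all W → L
(4,1): only reaches (3,1)(W), (2,1)(W), (1,1)(W), (3,0)(W), all W → L
(4,2): only reaches (3,2)(W), (2,2)(W), (1,2)(W), (3,1)(W), all W → L
(4,3): only reaches (3,3)(W), (2,3)(W), (1,3)(W), (3,2)(W), all W → L
(4,4): only reaches (3,4)(W), (2,4)(W), (1,4)(W), (3,3)(W), all W → L
(5,6): only reaches (4,6)(W), (3,6)(W), (2,6)(W), (5,1)(W), (4,5)(W), all W → L
(5,7): only reaches (4,7)(W), (3,7)(W), (2,7)(W), (5,2)(W), (4,6)(W), all W → L
Every other cell has at least one move into one of the L cells above, so it is W.
L cells per row: a=0: 5, a=1: 2, a=2: 1, a=3: 0, a=4: 5, a=5: 2; total 15.

15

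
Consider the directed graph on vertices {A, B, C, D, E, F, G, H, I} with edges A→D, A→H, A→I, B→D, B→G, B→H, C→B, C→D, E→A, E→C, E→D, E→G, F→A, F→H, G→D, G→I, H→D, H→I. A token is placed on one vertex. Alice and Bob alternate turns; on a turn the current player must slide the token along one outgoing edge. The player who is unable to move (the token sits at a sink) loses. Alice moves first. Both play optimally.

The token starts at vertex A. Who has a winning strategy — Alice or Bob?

Build the W/L table. Terminal = L. A non-terminal position is W if it has a move to some L; otherwise it is L.
Every edge goes from a vertex to one that appears earlier in the order I, D, G, H, A, F, B, C, E, so processing vertices in that order labels each vertex after all of its successors.
I: no outgoing edge → L
D: no outgoing edge → L
G: reaches L-position D → W
H: reaches L-position D → W
A: reaches L-position D → W
F: only reaches A(W), H(W), all W → L
B: reaches L-position D → W
C: reaches L-position D → W
E: reaches L-position D → W
From A Alice can move to D, reaching an L position.

Alice wins.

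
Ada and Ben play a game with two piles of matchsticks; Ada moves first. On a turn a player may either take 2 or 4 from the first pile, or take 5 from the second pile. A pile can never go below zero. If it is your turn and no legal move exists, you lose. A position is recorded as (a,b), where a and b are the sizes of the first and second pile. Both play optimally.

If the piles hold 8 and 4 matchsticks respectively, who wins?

Ada wins.

Compute win/loss labels from the base case upward. A position with no move is L. Any other position is W if it can reach an L in one move, else L.
No move ever increases a pile, so every position that can arise here has a ≤ 8 and b ≤ 4; it is enough to label the cells with 0 ≤ a ≤ 8 and 0 ≤ b ≤ 4.
Every move lowers a or b (never raises either), so fill the grid row by row in increasing a, and left to right within a row: each cell's successors are then already labelled.
      b=0  b=1  b=2  b=3  b=4
a=0:    L    L    L    L    L
a=1:    L    L    L    L    L
a=2:    W    W    W    W    W
a=3:    W    W    W    W    W
a=4:    W    W    W    W    W
a=5:    W    W    W    W    W
a=6:    L    L    L    L    L
a=7:    L    L    L    L    L
a=8:    W    W    W    W    W
Cells with no legal move (terminal, hence L): (0,0), (0,1), (0,2), (0,3), (0,4), (1,0), (1,1), (1,2), (1,3), (1,4).
The remaining L cells, each justified by listing all of its moves:
(6,0): only reaches (4,0)(W), (2,0)(W), all W → L
(6,1): only reaches (4,1)(W), (2,1)(W), all W → L
(6,2): only reaches (4,2)(W), (2,2)(W), all W → L
(6,3): only reaches (4,3)(W), (2,3)(W), all W → L
(6,4): only reaches (4,4)(W), (2,4)(W), all W → L
(7,0): only reaches (5,0)(W), (3,0)(W), all W → L
(7,1): only reaches (5,1)(W), (3,1)(W), all W → L
(7,2): only reaches (5,2)(W), (3,2)(W), all W → L
(7,3): only reaches (5,3)(W), (3,3)(W), all W → L
(7,4): only reaches (5,4)(W), (3,4)(W), all W → L
Every other cell has at least one move into one of the L cells above, so it is W.
From (8,4) Ada can move to (6,4), reaching an L position.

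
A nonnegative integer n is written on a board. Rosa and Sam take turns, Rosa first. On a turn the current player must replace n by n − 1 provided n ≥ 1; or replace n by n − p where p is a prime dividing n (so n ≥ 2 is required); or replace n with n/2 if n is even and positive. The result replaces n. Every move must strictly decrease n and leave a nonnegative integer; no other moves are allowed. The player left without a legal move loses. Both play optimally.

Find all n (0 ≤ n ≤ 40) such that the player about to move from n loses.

0, 4, 9, 14, 20, 24, 30, 34, 38

Classify positions by backward induction: terminal positions (no move available) are L. From any other position, the mover wins iff some move reaches an L.
n=0: no move → L
n=1: reaches L-position 0 → W
n=2: reaches L-position 0 → W
n=3: reaches L-position 0 → W
n=4: only reaches 2(W), 3(W), all W → L
n=5: reaches L-position 0 → W
n=6: reaches L-position 4 → W
n=7: reaches L-position 0 → W
n=8: reaches L-position 4 → W
n=9: only reaches 6(W), 8(W), all W → L
n=10: reaches L-position 9 → W
n=11: reaches L-position 0 → W
n=12: reaches L-position 9 → W
n=13: reaches L-position 0 → W
n=14: only reaches 7(W), 12(W), 13(W), all W → L
n=15: reaches L-position 14 → W
n=16: reaches L-position 14 → W
n=17: reaches L-position 0 → W
n=18: reaches L-position 9 → W
n=19: reaches L-position 0 → W
n=20: only reaches 10(W), 15(W), 18(W), 19(W), all W → L
n=21: reaches L-position 14 → W
n=22: reaches L-position 20 → W
n=23: reaches L-position 0 → W
n=24: only reaches 12(W), 21(W), 22(W), 23(W), all W → L
n=25: reaches L-position 20 → W
n=26: reaches L-position 24 → W
n=27: reaches L-position 24 → W
n=28: reaches L-position 14 → W
n=29: reaches L-position 0 → W
n=30: only reaches 15(W), 25(W), 27(W), 28(W), 29(W), all W → L
n=31: reaches L-position 0 → W
n=32: reaches L-position 30 → W
n=33: reaches L-position 30 → W
n=34: only reaches 17(W), 32(W), 33(W), all W → L
n=35: reaches L-position 30 → W
n=36: reaches L-position 34 → W
n=37: reaches L-position 0 → W
n=38: only reaches 19(W), 36(W), 37(W), all W → L
n=39: reaches L-position 38 → W
n=40: reaches L-position 20 → W
The losing starting values of n are exactly the entries labelled L in this table (9 of them).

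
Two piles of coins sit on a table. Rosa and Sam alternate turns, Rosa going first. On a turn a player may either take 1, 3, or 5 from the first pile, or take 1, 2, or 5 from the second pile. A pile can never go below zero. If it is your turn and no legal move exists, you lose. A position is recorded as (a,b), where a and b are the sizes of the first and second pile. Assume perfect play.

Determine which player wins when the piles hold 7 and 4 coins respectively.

Work bottom-up. With no move the player to move loses. Otherwise the position is W if at least one move leads to an L position for the opponent, and L if every move leads to a W.
No move ever increases a pile, so every position that can arise here has a ≤ 7 and b ≤ 4; it is enough to label the cells with 0 ≤ a ≤ 7 and 0 ≤ b ≤ 4.
Every move lowers a or b (never raises either), so fill the grid row by row in increasing a, and left to right within a row: each cell's successors are then already labelled.
      b=0  b=1  b=2  b=3  b=4
a=0:    L    W    W    L    W
a=1:    W    L    W    W    L
a=2:    L    W    W    L    W
a=3:    W    L    W    W    L
a=4:    L    W    W    L    W
a=5:    W    L    W    W    L
a=6:    L    W    W    L    W
a=7:    W    L    W    W    L
Cells with no legal move (terminal, hence L): (0,0).
The remaining L cells, each justified by listing all of its moves:
(0,3): →(0,2)(W), (0,1)(W) — all W, so L
(1,1): →(0,1)(W), (1,0)(W) — all W, so L
(1,4): →(0,4)(W), (1,3)(W), (1,2)(W) — all W, so L
(2,0): →(1,0)(W) only, which is W, so L
(2,3): →(1,3)(W), (2,2)(W), (2,1)(W) — all W, so L
(3,1): →(2,1)(W), (0,1)(W), (3,0)(W) — all W, so L
(3,4): →(2,4)(W), (0,4)(W), (3,3)(W), (3,2)(W) — all W, so L
(4,0): →(3,0)(W), (1,0)(W) — all W, so L
(4,3): →(3,3)(W), (1,3)(W), (4,2)(W), (4,1)(W) — all W, so L
(5,1): →(4,1)(W), (2,1)(W), (0,1)(W), (5,0)(W) — all W, so L
(5,4): →(4,4)(W), (2,4)(W), (0,4)(W), (5,3)(W), (5,2)(W) — all W, so L
(6,0): →(5,0)(W), (3,0)(W), (1,0)(W) — all W, so L
(6,3): →(5,3)(W), (3,3)(W), (1,3)(W), (6,2)(W), (6,1)(W) — all W, so L
(7,1): →(6,1)(W), (4,1)(W), (2,1)(W), (7,0)(W) — all W, so L
(7,4): →(6,4)(W), (4,4)(W), (2,4)(W), (7,3)(W), (7,2)(W) — all W, so L
Every other cell has at least one move into one of the L cells above, so it is W.
Every move from (7,4) reaches a W position, so the mover loses.

Sam wins.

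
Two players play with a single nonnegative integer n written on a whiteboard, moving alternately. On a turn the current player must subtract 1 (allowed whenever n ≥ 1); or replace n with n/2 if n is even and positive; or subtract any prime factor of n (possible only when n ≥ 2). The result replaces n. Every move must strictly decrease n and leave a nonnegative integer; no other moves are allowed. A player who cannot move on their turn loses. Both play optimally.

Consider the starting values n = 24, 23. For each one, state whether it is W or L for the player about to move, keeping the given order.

Positions with no move are L. A position that does have a move is losing for the player to move precisely when every available move leads to a winning position for the opponent. Fill in the labels:
n=0: no move → L
n=1: →0(L), so W
n=2: →0(L), so W
n=3: →0(L), so W
n=4: →2(W), 3(W) — all W, so L
n=5: →0(L), so W
n=6: →4(L), so W
n=7: →0(L), so W
n=8: →4(L), so W
n=9: →6(W), 8(W) — all W, so L
n=10: →9(L), so W
n=11: →0(L), so W
n=12: →9(L), so W
n=13: →0(L), so W
n=14: →7(W), 12(W), 13(W) — all W, so L
n=15: →14(L), so W
n=16: →14(L), so W
n=17: →0(L), so W
n=18: →9(L), so W
n=19: →0(L), so W
n=20: →10(W), 15(W), 18(W), 19(W) — all W, so L
n=21: →14(L), so W
n=22: →20(L), so W
n=23: →0(L), so W
n=24: →12(W), 21(W), 22(W), 23(W) — all W, so L

24: L, 23: W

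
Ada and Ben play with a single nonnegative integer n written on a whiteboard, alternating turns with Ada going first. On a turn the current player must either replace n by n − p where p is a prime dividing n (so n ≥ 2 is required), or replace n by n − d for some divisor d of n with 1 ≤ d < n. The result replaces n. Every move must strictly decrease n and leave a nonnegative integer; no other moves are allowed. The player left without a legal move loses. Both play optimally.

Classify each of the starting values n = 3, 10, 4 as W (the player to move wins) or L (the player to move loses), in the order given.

Build the W/L table. Terminal = L. A non-terminal position is W if it has a move to some L; otherwise it is L.
n=0: no move → L
n=1: no move → L
n=2: can move to 0, which is L ⇒ W
n=3: can move to 0, which is L ⇒ W
n=4: moves to 2(W), 3(W); every one is W ⇒ L
n=5: can move to 0, which is L ⇒ W
n=6: can move to 4, which is L ⇒ W
n=7: can move to 0, which is L ⇒ W
n=8: can move to 4, which is L ⇒ W
n=9: moves to 6(W), 8(W); every one is W ⇒ L
n=10: can move to 9, which is L ⇒ W

3: W, 10: W, 4: L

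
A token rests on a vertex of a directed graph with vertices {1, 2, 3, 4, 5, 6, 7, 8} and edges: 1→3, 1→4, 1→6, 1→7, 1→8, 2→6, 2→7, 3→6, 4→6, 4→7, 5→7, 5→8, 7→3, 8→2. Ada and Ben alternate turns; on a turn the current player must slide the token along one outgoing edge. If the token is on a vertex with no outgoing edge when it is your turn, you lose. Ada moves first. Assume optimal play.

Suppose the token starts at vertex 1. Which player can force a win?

Ada wins.

Classify positions by backward induction: terminal positions (no move available) are L. From any other position, the mover wins iff some move reaches an L.
Every edge goes from a vertex to one that appears earlier in the order 6, 3, 7, 2, 8, 4, 5, 1, so processing vertices in that order labels each vertex after all of its successors.
6: no outgoing edge → L
3: →6(L), so W
7: →3(W) only, which is W, so L
2: →7(L), so W
8: →2(W) only, which is W, so L
4: →7(L), so W
5: →8(L), so W
1: →8(L), so W
From 1 Ada can move to 8, reaching an L position.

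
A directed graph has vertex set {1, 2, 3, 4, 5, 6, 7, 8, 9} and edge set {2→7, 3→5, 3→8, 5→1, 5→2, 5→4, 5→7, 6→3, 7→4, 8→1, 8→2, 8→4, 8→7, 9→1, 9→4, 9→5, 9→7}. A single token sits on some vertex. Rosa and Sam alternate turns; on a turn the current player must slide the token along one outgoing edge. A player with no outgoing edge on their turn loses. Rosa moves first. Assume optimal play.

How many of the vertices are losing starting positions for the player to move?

4

Positions with no move are L. A position that does have a move is losing for the player to move precisely when every available move leads to a winning position for the opponent. Fill in the labels:
Every edge goes from a vertex to one that appears earlier in the order 1, 4, 7, 2, 5, 8, 3, 6, 9, so processing vertices in that order labels each vertex after all of its successors.
1: no outgoing edge → L
4: no outgoing edge → L
7: reaches L-position 4 → W
2: only reaches 7(W), which is W → L
5: reaches L-position 2 → W
8: reaches L-position 2 → W
3: only reaches 8(W), 5(W), all W → L
6: reaches L-position 3 → W
9: reaches L-position 4 → W
The L vertices are 1, 2, 3, 4; that is 4 in all.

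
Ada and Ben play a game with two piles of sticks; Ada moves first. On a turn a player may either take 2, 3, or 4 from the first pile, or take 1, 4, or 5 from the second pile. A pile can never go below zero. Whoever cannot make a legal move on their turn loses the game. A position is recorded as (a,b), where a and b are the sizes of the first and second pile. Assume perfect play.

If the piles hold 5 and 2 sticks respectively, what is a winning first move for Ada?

Work bottom-up. With no move the player to move loses. Otherwise the position is W if at least one move leads to an L position for the opponent, and L if every move leads to a W.
No move ever increases a pile, so every position that can arise here has a ≤ 5 and b ≤ 2; it is enough to label the cells with 0 ≤ a ≤ 5 and 0 ≤ b ≤ 2.
Every move lowers a or b (never raises either), so fill the grid row by row in increasing a, and left to right within a row: each cell's successors are then already labelled.
      b=0  b=1  b=2
a=0:    L    W    L
a=1:    L    W    L
a=2:    W    L    W
a=3:    W    L    W
a=4:    W    W    W
a=5:    W    W    W
Cells with no legal move (terminal, hence L): (0,0), (1,0).
The remaining L cells, each justified by listing all of its moves:
(0,2): only reaches (0,1)(W), which is W → L
(1,2): only reaches (1,1)(W), which is W → L
(2,1): only reaches (0,1)(W), (2,0)(W), all W → L
(3,1): only reaches (1,1)(W), (0,1)(W), (3,0)(W), all W → L
Every other cell has at least one move into one of the L cells above, so it is W.
From (5,2), the L positions reachable in one move are: (1,2).

Move to (1,2).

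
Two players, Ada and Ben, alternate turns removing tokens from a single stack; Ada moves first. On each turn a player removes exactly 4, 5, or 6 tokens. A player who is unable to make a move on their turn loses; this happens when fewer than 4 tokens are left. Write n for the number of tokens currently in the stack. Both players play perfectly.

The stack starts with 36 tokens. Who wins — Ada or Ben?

Use the standard recursion: the mover loses at a terminal position; elsewhere, the mover wins exactly when some move hands the opponent an L position.
n=0: no move → L
n=1: no move → L
n=2: no move → L
n=3: no move → L
n=4: →0(L), so W
n=5: →1(L), so W
n=6: →2(L), so W
n=7: →3(L), so W
n=8: →3(L), so W
n=9: →3(L), so W
n=10: →6(W), 5(W), 4(W) — all W, so L
n=11: →7(W), 6(W), 5(W) — all W, so L
n=12: →8(W), 7(W), 6(W) — all W, so L
n=13: →9(W), 8(W), 7(W) — all W, so L
n=14: →10(L), so W
n=15: →11(L), so W
n=16: →12(L), so W
n=17: →13(L), so W
n=18: →13(L), so W
n=19: →13(L), so W
n=20: →16(W), 15(W), 14(W) — all W, so L
n=21: →17(W), 16(W), 15(W) — all W, so L
n=22: →18(W), 17(W), 16(W) — all W, so L
n=23: →19(W), 18(W), 17(W) — all W, so L
n=24: →20(L), so W
n=25: →21(L), so W
n=26: →22(L), so W
n=27: →23(L), so W
n=28: →23(L), so W
n=29: →23(L), so W
n=30: →26(W), 25(W), 24(W) — all W, so L
n=31: →27(W), 26(W), 25(W) — all W, so L
n=32: →28(W), 27(W), 26(W) — all W, so L
n=33: →29(W), 28(W), 27(W) — all W, so L
n=34: →30(L), so W
n=35: →31(L), so W
n=36: →32(L), so W
From 36 Ada can remove 4, leaving 32, reaching an L position.

Ada wins.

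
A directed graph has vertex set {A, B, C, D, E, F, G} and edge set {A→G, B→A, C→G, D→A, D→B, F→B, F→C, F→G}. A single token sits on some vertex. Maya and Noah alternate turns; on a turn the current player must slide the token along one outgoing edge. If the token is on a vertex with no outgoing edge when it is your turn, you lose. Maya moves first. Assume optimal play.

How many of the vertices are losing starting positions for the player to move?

3

Work bottom-up. With no move the player to move loses. Otherwise the position is W if at least one move leads to an L position for the opponent, and L if every move leads to a W.
Every edge goes from a vertex to one that appears earlier in the order G, E, A, B, C, D, F, so processing vertices in that order labels each vertex after all of its successors.
G: no outgoing edge → L
E: no outgoing edge → L
A: reaches L-position G → W
B: only reaches A(W), which is W → L
C: reaches L-position G → W
D: reaches L-position B → W
F: reaches L-position B → W
The L vertices are B, E, G; that is 3 in all.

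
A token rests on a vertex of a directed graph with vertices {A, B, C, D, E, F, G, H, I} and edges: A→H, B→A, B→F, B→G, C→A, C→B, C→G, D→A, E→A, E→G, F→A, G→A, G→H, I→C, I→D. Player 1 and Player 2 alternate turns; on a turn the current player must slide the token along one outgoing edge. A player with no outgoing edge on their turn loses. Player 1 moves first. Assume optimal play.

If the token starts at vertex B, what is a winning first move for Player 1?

Work bottom-up. With no move the player to move loses. Otherwise the position is W if at least one move leads to an L position for the opponent, and L if every move leads to a W.
Every edge goes from a vertex to one that appears earlier in the order H, A, G, F, D, B, C, E, I, so processing vertices in that order labels each vertex after all of its successors.
H: no outgoing edge → L
A: →H(L), so W
G: →H(L), so W
F: →A(W) only, which is W, so L
D: →A(W) only, which is W, so L
B: →F(L), so W
C: →B(W), G(W), A(W) — all W, so L
E: →G(W), A(W) — all W, so L
I: →C(L), so W
From B, the L positions reachable in one move are: F.

Move to F.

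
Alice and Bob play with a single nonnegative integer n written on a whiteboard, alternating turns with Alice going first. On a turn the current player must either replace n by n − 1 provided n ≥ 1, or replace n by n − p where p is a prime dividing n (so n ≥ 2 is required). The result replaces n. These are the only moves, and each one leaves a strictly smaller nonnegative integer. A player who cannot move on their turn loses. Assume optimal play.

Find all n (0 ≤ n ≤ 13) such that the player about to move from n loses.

Compute win/loss labels from the base case upward. A position with no move is L. Any other position is W if it can reach an L in one move, else L.
n=0: no move → L
n=1: W (go to 0, an L position)
n=2: W (go to 0, an L position)
n=3: W (go to 0, an L position)
n=4: L (options 2(W), 3(W) are all W)
n=5: W (go to 0, an L position)
n=6: W (go to 4, an L position)
n=7: W (go to 0, an L position)
n=8: L (options 6(W), 7(W) are all W)
n=9: W (go to 8, an L position)
n=10: W (go to 8, an L position)
n=11: W (go to 0, an L position)
n=12: L (options 9(W), 10(W), 11(W) are all W)
n=13: W (go to 0, an L position)
Reading off the rows marked L gives the requested list; there are 4 such values of n.

0, 4, 8, 12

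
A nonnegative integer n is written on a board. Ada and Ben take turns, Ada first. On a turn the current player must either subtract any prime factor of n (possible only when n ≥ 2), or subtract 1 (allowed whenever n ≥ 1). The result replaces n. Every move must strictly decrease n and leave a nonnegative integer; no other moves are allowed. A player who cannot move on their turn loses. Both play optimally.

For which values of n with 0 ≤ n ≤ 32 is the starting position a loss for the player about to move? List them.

Label each position W (a win for the player to move) or L (a loss). A position with no legal move is L; any other position is W exactly when some move reaches an L, and L when every move reaches a W.
n=0: no move → L
n=1: →0(L), so W
n=2: →0(L), so W
n=3: →0(L), so W
n=4: →2(W), 3(W) — all W, so L
n=5: →0(L), so W
n=6: →4(L), so W
n=7: →0(L), so W
n=8: →6(W), 7(W) — all W, so L
n=9: →8(L), so W
n=10: →8(L), so W
n=11: →0(L), so W
n=12: →9(W), 10(W), 11(W) — all W, so L
n=13: →0(L), so W
n=14: →12(L), so W
n=15: →12(L), so W
n=16: →14(W), 15(W) — all W, so L
n=17: →0(L), so W
n=18: →16(L), so W
n=19: →0(L), so W
n=20: →15(W), 18(W), 19(W) — all W, so L
n=21: →20(L), so W
n=22: →20(L), so W
n=23: →0(L), so W
n=24: →21(W), 22(W), 23(W) — all W, so L
n=25: →20(L), so W
n=26: →24(L), so W
n=27: →24(L), so W
n=28: →21(W), 26(W), 27(W) — all W, so L
n=29: →0(L), so W
n=30: →28(L), so W
n=31: →0(L), so W
n=32: →30(W), 31(W) — all W, so L
The losing starting values of n are exactly the entries labelled L in this table (9 of them).

0, 4, 8, 12, 16, 20, 24, 28, 32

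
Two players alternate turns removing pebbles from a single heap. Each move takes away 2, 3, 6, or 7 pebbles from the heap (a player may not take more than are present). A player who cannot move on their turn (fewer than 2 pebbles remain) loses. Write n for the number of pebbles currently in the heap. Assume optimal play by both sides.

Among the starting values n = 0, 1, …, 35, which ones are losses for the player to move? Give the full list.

0, 1, 5, 9, 10, 14, 18, 19, 23, 27, 28, 32

Use the standard recursion: the mover loses at a terminal position; elsewhere, the mover wins exactly when some move hands the opponent an L position.
n=0: no move → L
n=1: no move → L
n=2: can move to 0, which is L ⇒ W
n=3: can move to 1, which is L ⇒ W
n=4: can move to 1, which is L ⇒ W
n=5: moves to 3(W), 2(W); every one is W ⇒ L
n=6: can move to 0, which is L ⇒ W
n=7: can move to 5, which is L ⇒ W
n=8: can move to 5, which is L ⇒ W
n=9: moves to 7(W), 6(W), 3(W), 2(W); every one is W ⇒ L
n=10: moves to 8(W), 7(W), 4(W), 3(W); every one is W ⇒ L
n=11: can move to 9, which is L ⇒ W
n=12: can move to 10, which is L ⇒ W
n=13: can move to 10, which is L ⇒ W
n=14: moves to 12(W), 11(W), 8(W), 7(W); every one is W ⇒ L
n=15: can move to 9, which is L ⇒ W
n=16: can move to 14, which is L ⇒ W
n=17: can move to 14, which is L ⇒ W
n=18: moves to 16(W), 15(W), 12(W), 11(W); every one is W ⇒ L
n=19: moves to 17(W), 16(W), 13(W), 12(W); every one is W ⇒ L
n=20: can move to 18, which is L ⇒ W
n=21: can move to 19, which is L ⇒ W
n=22: can move to 19, which is L ⇒ W
n=23: moves to 21(W), 20(W), 17(W), 16(W); every one is W ⇒ L
n=24: can move to 18, which is L ⇒ W
n=25: can move to 23, which is L ⇒ W
n=26: can move to 23, which is L ⇒ W
n=27: moves to 25(W), 24(W), 21(W), 20(W); every one is W ⇒ L
n=28: moves to 26(W), 25(W), 22(W), 21(W); every one is W ⇒ L
n=29: can move to 27, which is L ⇒ W
n=30: can move to 28, which is L ⇒ W
n=31: can move to 28, which is L ⇒ W
n=32: moves to 30(W), 29(W), 26(W), 25(W); every one is W ⇒ L
n=33: can move to 27, which is L ⇒ W
n=34: can move to 32, which is L ⇒ W
n=35: can move to 32, which is L ⇒ W
The losing starting values of n are exactly the entries labelled L in this table (12 of them).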